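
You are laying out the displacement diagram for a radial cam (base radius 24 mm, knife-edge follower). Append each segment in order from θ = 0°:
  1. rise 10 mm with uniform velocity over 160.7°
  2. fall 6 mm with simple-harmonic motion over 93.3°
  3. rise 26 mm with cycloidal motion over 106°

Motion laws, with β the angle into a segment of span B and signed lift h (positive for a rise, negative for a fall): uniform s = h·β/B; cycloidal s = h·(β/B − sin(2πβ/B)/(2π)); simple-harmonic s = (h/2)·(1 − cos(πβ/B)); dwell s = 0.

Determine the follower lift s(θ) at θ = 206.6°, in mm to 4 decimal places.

seg 1 [0°–160.7°] uniform, h=10: full span → s += 10 → s = 10.0000
seg 2 [160.7°–254°] simple-harmonic, h=-6: θ=206.6° here. β=45.9, B=93.3. -6/2·(1 − cos(π·0.4920)) = -2.9242 → s = 7.0758

7.0758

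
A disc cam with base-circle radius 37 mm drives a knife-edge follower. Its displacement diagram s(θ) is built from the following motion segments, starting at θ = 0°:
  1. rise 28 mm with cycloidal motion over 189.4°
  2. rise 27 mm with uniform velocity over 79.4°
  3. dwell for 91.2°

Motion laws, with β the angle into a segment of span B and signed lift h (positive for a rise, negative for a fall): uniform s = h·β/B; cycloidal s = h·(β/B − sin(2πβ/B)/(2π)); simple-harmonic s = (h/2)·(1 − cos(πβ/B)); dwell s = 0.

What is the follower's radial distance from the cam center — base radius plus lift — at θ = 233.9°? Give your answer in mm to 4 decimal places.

seg 1 [0°–189.4°] cycloidal, h=28: full span → s += 28 → s = 28.0000
seg 2 [189.4°–268.8°] uniform, h=27: θ=233.9° here. β=44.5, B=79.4. 27·44.5/79.4 = 15.1322 → s = 43.1322
radial distance = base radius + s = 37 + 43.1322 = 80.1322

80.1322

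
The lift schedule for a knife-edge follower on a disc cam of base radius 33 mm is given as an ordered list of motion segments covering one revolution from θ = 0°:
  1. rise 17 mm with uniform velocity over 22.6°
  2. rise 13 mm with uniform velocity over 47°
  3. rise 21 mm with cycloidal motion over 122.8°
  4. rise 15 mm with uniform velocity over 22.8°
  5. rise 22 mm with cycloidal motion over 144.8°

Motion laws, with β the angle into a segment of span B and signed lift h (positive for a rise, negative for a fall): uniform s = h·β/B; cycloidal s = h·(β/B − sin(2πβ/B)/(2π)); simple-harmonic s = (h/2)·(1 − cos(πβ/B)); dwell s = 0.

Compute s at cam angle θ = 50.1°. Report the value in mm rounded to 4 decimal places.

seg 1 [0°–22.6°] uniform, h=17: full span → s += 17 → s = 17.0000
seg 2 [22.6°–69.6°] uniform, h=13: θ=50.1° here. β=27.5, B=47. 13·27.5/47 = 7.6064 → s = 24.6064

24.6064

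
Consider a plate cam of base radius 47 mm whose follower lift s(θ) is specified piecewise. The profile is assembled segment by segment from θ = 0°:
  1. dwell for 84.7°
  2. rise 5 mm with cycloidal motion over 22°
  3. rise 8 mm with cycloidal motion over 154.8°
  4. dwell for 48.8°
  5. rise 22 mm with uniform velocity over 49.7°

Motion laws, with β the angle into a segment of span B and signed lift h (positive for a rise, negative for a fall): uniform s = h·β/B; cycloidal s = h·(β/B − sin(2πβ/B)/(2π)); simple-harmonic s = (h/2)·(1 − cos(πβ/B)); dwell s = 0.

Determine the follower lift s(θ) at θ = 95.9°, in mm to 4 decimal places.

seg 1 [0°–84.7°] dwell: s stays 0.0000
seg 2 [84.7°–106.7°] cycloidal, h=5: θ=95.9° here. β=11.2, B=22. 5·(0.5091 − sin(2π·0.5091)/(2π)) = 2.5909 → s = 2.5909

2.5909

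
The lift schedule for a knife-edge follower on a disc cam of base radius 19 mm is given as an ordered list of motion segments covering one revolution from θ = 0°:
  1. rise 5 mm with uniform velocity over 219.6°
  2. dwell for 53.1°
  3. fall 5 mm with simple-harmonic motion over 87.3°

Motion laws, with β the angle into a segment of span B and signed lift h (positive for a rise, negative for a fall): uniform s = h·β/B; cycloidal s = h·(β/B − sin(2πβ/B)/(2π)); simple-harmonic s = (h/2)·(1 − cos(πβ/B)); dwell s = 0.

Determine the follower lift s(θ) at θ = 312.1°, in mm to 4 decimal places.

seg 1 [0°–219.6°] uniform, h=5: full span → s += 5 → s = 5.0000
seg 2 [219.6°–272.7°] dwell: s stays 5.0000
seg 3 [272.7°–360°] simple-harmonic, h=-5: θ=312.1° here. β=39.4, B=87.3. -5/2·(1 − cos(π·0.4513)) = -2.1191 → s = 2.8809

2.8809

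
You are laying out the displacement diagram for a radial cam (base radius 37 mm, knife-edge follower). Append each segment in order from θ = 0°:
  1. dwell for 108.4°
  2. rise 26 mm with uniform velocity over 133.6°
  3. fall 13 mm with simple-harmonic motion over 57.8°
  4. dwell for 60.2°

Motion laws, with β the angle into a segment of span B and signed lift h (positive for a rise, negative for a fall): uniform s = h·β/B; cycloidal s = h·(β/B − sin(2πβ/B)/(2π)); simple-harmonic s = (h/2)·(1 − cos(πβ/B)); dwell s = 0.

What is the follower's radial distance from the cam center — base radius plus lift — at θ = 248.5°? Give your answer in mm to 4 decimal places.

seg 1 [0°–108.4°] dwell: s stays 0.0000
seg 2 [108.4°–242°] uniform, h=26: full span → s += 26 → s = 26.0000
seg 3 [242°–299.8°] simple-harmonic, h=-13: θ=248.5° here. β=6.5, B=57.8. -13/2·(1 − cos(π·0.1125)) = -0.4015 → s = 25.5985
radial distance = base radius + s = 37 + 25.5985 = 62.5985

62.5985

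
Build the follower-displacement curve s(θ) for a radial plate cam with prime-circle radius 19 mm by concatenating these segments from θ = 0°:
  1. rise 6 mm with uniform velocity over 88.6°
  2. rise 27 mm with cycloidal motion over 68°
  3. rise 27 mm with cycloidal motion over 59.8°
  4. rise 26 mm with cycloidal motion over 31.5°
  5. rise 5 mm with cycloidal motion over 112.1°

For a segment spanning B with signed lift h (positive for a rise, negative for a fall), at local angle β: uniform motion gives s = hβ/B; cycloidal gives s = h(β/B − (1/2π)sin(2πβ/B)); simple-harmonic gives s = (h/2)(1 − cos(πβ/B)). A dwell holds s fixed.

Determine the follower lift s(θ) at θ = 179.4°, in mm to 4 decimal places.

seg 1 [0°–88.6°] uniform, h=6: full span → s += 6 → s = 6.0000
seg 2 [88.6°–156.6°] cycloidal, h=27: full span → s += 27 → s = 33.0000
seg 3 [156.6°–216.4°] cycloidal, h=27: θ=179.4° here. β=22.8, B=59.8. 27·(0.3813 − sin(2π·0.3813)/(2π)) = 7.3778 → s = 40.3778

40.3778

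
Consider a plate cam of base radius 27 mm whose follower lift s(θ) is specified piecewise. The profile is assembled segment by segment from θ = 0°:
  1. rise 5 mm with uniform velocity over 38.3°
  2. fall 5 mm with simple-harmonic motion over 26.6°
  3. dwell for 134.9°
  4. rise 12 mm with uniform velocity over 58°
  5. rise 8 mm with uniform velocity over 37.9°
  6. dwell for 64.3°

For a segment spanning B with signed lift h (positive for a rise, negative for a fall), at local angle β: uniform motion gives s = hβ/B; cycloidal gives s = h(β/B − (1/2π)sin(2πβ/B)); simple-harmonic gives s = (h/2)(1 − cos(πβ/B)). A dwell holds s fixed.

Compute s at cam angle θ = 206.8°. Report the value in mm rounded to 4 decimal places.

seg 1 [0°–38.3°] uniform, h=5: full span → s += 5 → s = 5.0000
seg 2 [38.3°–64.9°] simple-harmonic, h=-5: full span → s += -5 → s = 0.0000
seg 3 [64.9°–199.8°] dwell: s stays 0.0000
seg 4 [199.8°–257.8°] uniform, h=12: θ=206.8° here. β=7, B=58. 12·7/58 = 1.4483 → s = 1.4483

1.4483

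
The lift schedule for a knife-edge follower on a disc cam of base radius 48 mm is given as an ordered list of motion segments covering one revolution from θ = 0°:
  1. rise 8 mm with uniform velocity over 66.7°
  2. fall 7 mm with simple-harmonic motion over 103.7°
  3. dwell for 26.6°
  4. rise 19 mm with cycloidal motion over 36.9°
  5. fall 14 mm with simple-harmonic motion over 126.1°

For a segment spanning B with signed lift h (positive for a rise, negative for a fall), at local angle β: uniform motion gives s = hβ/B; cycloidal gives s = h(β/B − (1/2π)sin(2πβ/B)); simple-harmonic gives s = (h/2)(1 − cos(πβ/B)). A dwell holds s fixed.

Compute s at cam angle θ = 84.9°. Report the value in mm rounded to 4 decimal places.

seg 1 [0°–66.7°] uniform, h=8: full span → s += 8 → s = 8.0000
seg 2 [66.7°–170.4°] simple-harmonic, h=-7: θ=84.9° here. β=18.2, B=103.7. -7/2·(1 − cos(π·0.1755)) = -0.5187 → s = 7.4813

7.4813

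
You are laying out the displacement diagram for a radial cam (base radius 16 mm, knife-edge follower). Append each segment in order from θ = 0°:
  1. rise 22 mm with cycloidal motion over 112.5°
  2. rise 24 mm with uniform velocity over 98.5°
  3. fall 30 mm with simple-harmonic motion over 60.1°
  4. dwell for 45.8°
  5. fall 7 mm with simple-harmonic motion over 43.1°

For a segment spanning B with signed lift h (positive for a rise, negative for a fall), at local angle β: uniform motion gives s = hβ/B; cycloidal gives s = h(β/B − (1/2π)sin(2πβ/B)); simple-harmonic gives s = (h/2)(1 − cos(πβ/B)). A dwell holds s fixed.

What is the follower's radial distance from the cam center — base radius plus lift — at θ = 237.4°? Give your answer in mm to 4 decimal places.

seg 1 [0°–112.5°] cycloidal, h=22: full span → s += 22 → s = 22.0000
seg 2 [112.5°–211°] uniform, h=24: full span → s += 24 → s = 46.0000
seg 3 [211°–271.1°] simple-harmonic, h=-30: θ=237.4° here. β=26.4, B=60.1. -30/2·(1 − cos(π·0.4393)) = -12.1554 → s = 33.8446
radial distance = base radius + s = 16 + 33.8446 = 49.8446

49.8446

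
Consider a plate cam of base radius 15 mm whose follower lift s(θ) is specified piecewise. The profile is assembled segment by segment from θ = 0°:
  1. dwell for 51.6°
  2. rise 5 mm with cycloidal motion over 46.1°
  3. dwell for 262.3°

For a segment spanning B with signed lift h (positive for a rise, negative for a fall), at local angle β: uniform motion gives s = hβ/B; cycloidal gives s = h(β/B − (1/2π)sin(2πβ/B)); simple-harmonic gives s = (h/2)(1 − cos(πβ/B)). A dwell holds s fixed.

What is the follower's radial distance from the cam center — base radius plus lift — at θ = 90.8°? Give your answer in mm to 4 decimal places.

seg 1 [0°–51.6°] dwell: s stays 0.0000
seg 2 [51.6°–97.7°] cycloidal, h=5: θ=90.8° here. β=39.2, B=46.1. 5·(0.8503 − sin(2π·0.8503)/(2π)) = 4.8945 → s = 4.8945
radial distance = base radius + s = 15 + 4.8945 = 19.8945

19.8945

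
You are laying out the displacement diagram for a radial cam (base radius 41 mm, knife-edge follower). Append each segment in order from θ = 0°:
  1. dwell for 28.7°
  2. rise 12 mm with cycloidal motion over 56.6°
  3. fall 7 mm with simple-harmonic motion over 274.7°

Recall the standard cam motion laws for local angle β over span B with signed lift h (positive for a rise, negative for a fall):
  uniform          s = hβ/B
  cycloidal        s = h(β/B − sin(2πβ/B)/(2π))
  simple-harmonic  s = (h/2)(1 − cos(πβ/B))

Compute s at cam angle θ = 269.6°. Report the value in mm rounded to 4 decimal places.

seg 1 [0°–28.7°] dwell: s stays 0.0000
seg 2 [28.7°–85.3°] cycloidal, h=12: full span → s += 12 → s = 12.0000
seg 3 [85.3°–360°] simple-harmonic, h=-7: θ=269.6° here. β=184.3, B=274.7. -7/2·(1 − cos(π·0.6709)) = -5.2903 → s = 6.7097

6.7097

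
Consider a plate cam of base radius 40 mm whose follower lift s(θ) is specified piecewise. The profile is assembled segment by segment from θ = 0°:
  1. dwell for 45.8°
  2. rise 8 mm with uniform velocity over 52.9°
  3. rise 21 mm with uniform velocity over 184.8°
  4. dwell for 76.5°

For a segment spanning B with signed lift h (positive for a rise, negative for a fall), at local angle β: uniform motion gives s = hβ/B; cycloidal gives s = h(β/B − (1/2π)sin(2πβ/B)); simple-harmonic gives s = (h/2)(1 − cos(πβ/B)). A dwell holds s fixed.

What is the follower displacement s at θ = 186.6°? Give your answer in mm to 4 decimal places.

seg 1 [0°–45.8°] dwell: s stays 0.0000
seg 2 [45.8°–98.7°] uniform, h=8: full span → s += 8 → s = 8.0000
seg 3 [98.7°–283.5°] uniform, h=21: θ=186.6° here. β=87.9, B=184.8. 21·87.9/184.8 = 9.9886 → s = 17.9886

17.9886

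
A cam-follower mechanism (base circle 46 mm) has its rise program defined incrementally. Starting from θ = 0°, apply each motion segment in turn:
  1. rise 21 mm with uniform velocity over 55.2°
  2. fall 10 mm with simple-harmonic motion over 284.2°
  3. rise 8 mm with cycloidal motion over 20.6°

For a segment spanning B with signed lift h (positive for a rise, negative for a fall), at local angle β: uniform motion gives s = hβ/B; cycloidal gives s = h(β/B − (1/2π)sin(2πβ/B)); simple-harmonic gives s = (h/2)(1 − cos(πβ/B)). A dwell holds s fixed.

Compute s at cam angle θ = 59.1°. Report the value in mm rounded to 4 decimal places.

seg 1 [0°–55.2°] uniform, h=21: full span → s += 21 → s = 21.0000
seg 2 [55.2°–339.4°] simple-harmonic, h=-10: θ=59.1° here. β=3.9, B=284.2. -10/2·(1 − cos(π·0.0137)) = -0.0046 → s = 20.9954

20.9954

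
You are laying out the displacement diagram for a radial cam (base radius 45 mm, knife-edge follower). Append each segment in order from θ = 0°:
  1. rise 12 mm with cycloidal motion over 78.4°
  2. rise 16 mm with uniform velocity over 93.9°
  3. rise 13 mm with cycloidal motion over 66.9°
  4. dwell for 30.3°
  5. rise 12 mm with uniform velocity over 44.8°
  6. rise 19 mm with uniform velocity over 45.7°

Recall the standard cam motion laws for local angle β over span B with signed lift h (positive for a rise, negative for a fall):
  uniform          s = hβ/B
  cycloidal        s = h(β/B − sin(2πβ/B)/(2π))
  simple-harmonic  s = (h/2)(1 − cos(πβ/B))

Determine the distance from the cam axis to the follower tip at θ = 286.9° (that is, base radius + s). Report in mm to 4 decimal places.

seg 1 [0°–78.4°] cycloidal, h=12: full span → s += 12 → s = 12.0000
seg 2 [78.4°–172.3°] uniform, h=16: full span → s += 16 → s = 28.0000
seg 3 [172.3°–239.2°] cycloidal, h=13: full span → s += 13 → s = 41.0000
seg 4 [239.2°–269.5°] dwell: s stays 41.0000
seg 5 [269.5°–314.3°] uniform, h=12: θ=286.9° here. β=17.4, B=44.8. 12·17.4/44.8 = 4.6607 → s = 45.6607
radial distance = base radius + s = 45 + 45.6607 = 90.6607

90.6607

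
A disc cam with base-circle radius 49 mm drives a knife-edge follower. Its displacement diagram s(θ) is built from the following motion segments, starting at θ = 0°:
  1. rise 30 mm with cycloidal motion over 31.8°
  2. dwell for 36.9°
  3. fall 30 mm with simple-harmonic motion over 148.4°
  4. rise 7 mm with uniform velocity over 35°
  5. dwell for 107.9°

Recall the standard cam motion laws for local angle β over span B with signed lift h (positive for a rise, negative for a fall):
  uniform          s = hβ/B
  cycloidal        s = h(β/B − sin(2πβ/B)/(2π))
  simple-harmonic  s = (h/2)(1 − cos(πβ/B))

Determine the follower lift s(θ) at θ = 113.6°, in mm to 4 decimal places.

seg 1 [0°–31.8°] cycloidal, h=30: full span → s += 30 → s = 30.0000
seg 2 [31.8°–68.7°] dwell: s stays 30.0000
seg 3 [68.7°–217.1°] simple-harmonic, h=-30: θ=113.6° here. β=44.9, B=148.4. -30/2·(1 − cos(π·0.3026)) = -6.2811 → s = 23.7189

23.7189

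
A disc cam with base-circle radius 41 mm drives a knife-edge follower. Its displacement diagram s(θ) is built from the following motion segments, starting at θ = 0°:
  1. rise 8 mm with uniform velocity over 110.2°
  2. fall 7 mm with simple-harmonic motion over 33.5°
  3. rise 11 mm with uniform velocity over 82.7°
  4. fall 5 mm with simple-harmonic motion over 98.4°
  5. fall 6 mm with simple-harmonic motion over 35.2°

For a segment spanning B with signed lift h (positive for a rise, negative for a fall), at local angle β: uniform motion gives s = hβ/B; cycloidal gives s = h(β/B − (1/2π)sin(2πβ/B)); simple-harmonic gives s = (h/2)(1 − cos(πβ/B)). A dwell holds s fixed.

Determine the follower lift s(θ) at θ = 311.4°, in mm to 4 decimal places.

seg 1 [0°–110.2°] uniform, h=8: full span → s += 8 → s = 8.0000
seg 2 [110.2°–143.7°] simple-harmonic, h=-7: full span → s += -7 → s = 1.0000
seg 3 [143.7°–226.4°] uniform, h=11: full span → s += 11 → s = 12.0000
seg 4 [226.4°–324.8°] simple-harmonic, h=-5: θ=311.4° here. β=85, B=98.4. -5/2·(1 − cos(π·0.8638)) = -4.7747 → s = 7.2253

7.2253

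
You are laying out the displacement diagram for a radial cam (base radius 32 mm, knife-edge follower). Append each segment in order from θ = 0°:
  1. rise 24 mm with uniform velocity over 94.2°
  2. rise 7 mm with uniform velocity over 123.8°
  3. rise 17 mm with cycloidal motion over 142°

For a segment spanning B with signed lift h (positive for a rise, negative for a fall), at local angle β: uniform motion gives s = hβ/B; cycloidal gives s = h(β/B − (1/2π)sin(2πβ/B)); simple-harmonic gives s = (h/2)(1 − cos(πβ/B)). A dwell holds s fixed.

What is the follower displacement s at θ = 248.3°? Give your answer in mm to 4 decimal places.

seg 1 [0°–94.2°] uniform, h=24: full span → s += 24 → s = 24.0000
seg 2 [94.2°–218°] uniform, h=7: full span → s += 7 → s = 31.0000
seg 3 [218°–360°] cycloidal, h=17: θ=248.3° here. β=30.3, B=142. 17·(0.2134 − sin(2π·0.2134)/(2π)) = 0.9931 → s = 31.9931

31.9931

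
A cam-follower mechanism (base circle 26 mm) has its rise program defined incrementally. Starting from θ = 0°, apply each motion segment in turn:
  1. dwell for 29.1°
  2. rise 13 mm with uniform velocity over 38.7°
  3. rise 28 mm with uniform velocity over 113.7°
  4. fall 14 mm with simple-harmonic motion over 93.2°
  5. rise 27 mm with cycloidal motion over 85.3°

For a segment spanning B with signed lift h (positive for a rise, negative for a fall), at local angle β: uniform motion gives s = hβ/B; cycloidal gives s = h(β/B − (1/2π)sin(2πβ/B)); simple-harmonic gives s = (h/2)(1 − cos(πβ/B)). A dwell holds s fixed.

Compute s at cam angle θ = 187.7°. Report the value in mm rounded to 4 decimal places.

seg 1 [0°–29.1°] dwell: s stays 0.0000
seg 2 [29.1°–67.8°] uniform, h=13: full span → s += 13 → s = 13.0000
seg 3 [67.8°–181.5°] uniform, h=28: full span → s += 28 → s = 41.0000
seg 4 [181.5°–274.7°] simple-harmonic, h=-14: θ=187.7° here. β=6.2, B=93.2. -14/2·(1 − cos(π·0.0665)) = -0.1523 → s = 40.8477

40.8477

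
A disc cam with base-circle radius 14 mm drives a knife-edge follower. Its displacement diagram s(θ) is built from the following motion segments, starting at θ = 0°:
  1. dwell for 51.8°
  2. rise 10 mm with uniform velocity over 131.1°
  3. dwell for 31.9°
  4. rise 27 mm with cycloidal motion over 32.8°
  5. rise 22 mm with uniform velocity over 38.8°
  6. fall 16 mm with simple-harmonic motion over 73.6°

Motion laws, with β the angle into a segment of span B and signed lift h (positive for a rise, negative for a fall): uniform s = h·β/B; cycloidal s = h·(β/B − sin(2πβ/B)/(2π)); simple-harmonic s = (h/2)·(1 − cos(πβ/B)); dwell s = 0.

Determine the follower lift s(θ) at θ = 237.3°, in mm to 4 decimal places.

seg 1 [0°–51.8°] dwell: s stays 0.0000
seg 2 [51.8°–182.9°] uniform, h=10: full span → s += 10 → s = 10.0000
seg 3 [182.9°–214.8°] dwell: s stays 10.0000
seg 4 [214.8°–247.6°] cycloidal, h=27: θ=237.3° here. β=22.5, B=32.8. 27·(0.6860 − sin(2π·0.6860)/(2π)) = 22.4755 → s = 32.4755

32.4755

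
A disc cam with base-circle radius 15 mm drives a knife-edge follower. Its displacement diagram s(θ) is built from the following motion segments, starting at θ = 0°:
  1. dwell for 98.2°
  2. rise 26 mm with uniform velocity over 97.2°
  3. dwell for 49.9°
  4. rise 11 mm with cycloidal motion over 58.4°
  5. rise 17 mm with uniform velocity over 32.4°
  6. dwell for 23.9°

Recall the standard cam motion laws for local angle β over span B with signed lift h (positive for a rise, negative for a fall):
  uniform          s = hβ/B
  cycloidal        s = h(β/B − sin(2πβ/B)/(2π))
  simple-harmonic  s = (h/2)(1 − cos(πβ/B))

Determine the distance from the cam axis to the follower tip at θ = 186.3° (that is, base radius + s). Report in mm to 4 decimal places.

seg 1 [0°–98.2°] dwell: s stays 0.0000
seg 2 [98.2°–195.4°] uniform, h=26: θ=186.3° here. β=88.1, B=97.2. 26·88.1/97.2 = 23.5658 → s = 23.5658
radial distance = base radius + s = 15 + 23.5658 = 38.5658

38.5658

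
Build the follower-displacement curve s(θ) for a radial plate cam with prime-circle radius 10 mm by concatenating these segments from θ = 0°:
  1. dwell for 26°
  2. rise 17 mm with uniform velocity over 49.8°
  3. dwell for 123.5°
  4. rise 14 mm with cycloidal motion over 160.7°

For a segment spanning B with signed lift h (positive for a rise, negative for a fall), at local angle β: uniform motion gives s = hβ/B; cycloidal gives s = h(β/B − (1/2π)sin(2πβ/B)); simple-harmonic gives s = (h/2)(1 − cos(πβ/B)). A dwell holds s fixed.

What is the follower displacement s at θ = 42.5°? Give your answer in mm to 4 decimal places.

seg 1 [0°–26°] dwell: s stays 0.0000
seg 2 [26°–75.8°] uniform, h=17: θ=42.5° here. β=16.5, B=49.8. 17·16.5/49.8 = 5.6325 → s = 5.6325

5.6325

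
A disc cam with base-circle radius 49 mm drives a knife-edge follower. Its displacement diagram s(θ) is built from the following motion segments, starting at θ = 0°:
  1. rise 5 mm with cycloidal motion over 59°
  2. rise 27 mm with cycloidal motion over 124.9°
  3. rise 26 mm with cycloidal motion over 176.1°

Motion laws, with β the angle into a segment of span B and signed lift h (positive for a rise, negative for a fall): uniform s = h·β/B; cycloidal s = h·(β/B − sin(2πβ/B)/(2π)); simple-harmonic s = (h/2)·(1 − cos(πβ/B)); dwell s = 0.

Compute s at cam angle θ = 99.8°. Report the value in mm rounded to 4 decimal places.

seg 1 [0°–59°] cycloidal, h=5: full span → s += 5 → s = 5.0000
seg 2 [59°–183.9°] cycloidal, h=27: θ=99.8° here. β=40.8, B=124.9. 27·(0.3267 − sin(2π·0.3267)/(2π)) = 5.0116 → s = 10.0116

10.0116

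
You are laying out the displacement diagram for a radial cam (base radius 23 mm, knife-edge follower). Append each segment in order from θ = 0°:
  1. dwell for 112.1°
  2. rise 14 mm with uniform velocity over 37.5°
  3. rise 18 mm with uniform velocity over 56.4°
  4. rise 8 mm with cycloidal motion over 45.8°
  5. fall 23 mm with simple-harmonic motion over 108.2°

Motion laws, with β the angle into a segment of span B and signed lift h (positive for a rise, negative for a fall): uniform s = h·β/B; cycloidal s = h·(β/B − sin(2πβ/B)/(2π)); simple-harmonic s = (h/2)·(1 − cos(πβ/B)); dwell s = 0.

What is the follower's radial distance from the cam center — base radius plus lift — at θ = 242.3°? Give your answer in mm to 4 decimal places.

seg 1 [0°–112.1°] dwell: s stays 0.0000
seg 2 [112.1°–149.6°] uniform, h=14: full span → s += 14 → s = 14.0000
seg 3 [149.6°–206°] uniform, h=18: full span → s += 18 → s = 32.0000
seg 4 [206°–251.8°] cycloidal, h=8: θ=242.3° here. β=36.3, B=45.8. 8·(0.7926 − sin(2π·0.7926)/(2π)) = 7.5686 → s = 39.5686
radial distance = base radius + s = 23 + 39.5686 = 62.5686

62.5686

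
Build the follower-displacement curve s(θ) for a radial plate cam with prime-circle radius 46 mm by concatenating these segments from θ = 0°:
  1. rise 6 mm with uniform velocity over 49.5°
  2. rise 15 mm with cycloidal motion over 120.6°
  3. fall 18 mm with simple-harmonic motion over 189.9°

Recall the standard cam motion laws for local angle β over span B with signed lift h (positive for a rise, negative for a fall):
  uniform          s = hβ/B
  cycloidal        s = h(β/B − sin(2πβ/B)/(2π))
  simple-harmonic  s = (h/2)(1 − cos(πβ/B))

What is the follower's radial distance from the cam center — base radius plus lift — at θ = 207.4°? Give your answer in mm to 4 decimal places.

seg 1 [0°–49.5°] uniform, h=6: full span → s += 6 → s = 6.0000
seg 2 [49.5°–170.1°] cycloidal, h=15: full span → s += 15 → s = 21.0000
seg 3 [170.1°–360°] simple-harmonic, h=-18: θ=207.4° here. β=37.3, B=189.9. -18/2·(1 − cos(π·0.1964)) = -1.6598 → s = 19.3402
radial distance = base radius + s = 46 + 19.3402 = 65.3402

65.3402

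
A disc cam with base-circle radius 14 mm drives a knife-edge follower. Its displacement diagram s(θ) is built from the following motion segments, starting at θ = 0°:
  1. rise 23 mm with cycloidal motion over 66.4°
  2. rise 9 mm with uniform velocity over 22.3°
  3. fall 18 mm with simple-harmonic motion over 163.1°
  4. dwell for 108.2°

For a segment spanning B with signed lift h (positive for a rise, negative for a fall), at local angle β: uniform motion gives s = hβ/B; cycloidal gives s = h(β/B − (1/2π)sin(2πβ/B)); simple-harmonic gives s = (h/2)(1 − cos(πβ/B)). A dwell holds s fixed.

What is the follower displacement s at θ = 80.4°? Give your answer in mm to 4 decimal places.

seg 1 [0°–66.4°] cycloidal, h=23: full span → s += 23 → s = 23.0000
seg 2 [66.4°–88.7°] uniform, h=9: θ=80.4° here. β=14, B=22.3. 9·14/22.3 = 5.6502 → s = 28.6502

28.6502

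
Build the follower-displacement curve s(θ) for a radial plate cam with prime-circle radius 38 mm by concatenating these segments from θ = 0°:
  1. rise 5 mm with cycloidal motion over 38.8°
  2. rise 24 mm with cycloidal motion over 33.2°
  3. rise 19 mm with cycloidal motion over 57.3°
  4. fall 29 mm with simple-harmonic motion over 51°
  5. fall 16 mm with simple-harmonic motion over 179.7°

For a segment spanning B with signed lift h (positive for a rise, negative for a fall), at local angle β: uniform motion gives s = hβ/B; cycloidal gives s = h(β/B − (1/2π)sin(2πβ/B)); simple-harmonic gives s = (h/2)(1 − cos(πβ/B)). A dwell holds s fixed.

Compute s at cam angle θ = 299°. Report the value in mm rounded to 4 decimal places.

seg 1 [0°–38.8°] cycloidal, h=5: full span → s += 5 → s = 5.0000
seg 2 [38.8°–72°] cycloidal, h=24: full span → s += 24 → s = 29.0000
seg 3 [72°–129.3°] cycloidal, h=19: full span → s += 19 → s = 48.0000
seg 4 [129.3°–180.3°] simple-harmonic, h=-29: full span → s += -29 → s = 19.0000
seg 5 [180.3°–360°] simple-harmonic, h=-16: θ=299° here. β=118.7, B=179.7. -16/2·(1 − cos(π·0.6605)) = -11.8660 → s = 7.1340

7.1340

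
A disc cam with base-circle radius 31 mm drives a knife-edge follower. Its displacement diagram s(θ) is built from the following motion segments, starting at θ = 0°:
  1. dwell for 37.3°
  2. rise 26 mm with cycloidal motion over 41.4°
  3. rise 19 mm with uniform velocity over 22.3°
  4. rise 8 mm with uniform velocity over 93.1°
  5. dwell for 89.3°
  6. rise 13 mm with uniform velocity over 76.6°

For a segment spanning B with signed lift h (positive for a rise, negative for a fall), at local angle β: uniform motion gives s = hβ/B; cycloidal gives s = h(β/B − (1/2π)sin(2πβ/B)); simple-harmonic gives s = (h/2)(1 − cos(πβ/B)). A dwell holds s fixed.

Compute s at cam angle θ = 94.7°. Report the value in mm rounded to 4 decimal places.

seg 1 [0°–37.3°] dwell: s stays 0.0000
seg 2 [37.3°–78.7°] cycloidal, h=26: full span → s += 26 → s = 26.0000
seg 3 [78.7°–101°] uniform, h=19: θ=94.7° here. β=16, B=22.3. 19·16/22.3 = 13.6323 → s = 39.6323

39.6323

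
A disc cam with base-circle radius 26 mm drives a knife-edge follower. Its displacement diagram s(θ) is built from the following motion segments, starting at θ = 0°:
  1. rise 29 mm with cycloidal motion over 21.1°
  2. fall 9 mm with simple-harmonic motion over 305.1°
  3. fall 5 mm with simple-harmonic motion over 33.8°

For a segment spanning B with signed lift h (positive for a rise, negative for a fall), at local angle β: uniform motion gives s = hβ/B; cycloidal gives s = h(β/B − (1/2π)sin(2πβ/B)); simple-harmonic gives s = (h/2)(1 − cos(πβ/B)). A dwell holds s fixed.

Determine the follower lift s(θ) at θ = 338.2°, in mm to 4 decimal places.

seg 1 [0°–21.1°] cycloidal, h=29: full span → s += 29 → s = 29.0000
seg 2 [21.1°–326.2°] simple-harmonic, h=-9: full span → s += -9 → s = 20.0000
seg 3 [326.2°–360°] simple-harmonic, h=-5: θ=338.2° here. β=12, B=33.8. -5/2·(1 − cos(π·0.3550)) = -1.4004 → s = 18.5996

18.5996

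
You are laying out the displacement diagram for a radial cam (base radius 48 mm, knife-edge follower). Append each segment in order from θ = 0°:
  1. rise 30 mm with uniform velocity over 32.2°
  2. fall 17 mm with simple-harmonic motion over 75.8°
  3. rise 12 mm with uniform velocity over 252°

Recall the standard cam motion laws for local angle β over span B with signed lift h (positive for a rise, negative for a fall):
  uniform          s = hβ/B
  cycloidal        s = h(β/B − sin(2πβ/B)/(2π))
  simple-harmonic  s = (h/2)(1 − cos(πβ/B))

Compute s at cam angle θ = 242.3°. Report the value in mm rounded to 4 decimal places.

seg 1 [0°–32.2°] uniform, h=30: full span → s += 30 → s = 30.0000
seg 2 [32.2°–108°] simple-harmonic, h=-17: full span → s += -17 → s = 13.0000
seg 3 [108°–360°] uniform, h=12: θ=242.3° here. β=134.3, B=252. 12·134.3/252 = 6.3952 → s = 19.3952

19.3952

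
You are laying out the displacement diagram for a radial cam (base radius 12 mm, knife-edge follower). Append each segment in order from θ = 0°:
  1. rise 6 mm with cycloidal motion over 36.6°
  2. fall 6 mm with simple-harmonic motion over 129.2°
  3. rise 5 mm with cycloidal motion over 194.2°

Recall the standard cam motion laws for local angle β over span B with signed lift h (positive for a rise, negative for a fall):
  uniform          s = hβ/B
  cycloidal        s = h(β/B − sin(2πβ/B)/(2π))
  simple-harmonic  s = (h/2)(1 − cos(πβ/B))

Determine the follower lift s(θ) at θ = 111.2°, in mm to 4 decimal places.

seg 1 [0°–36.6°] cycloidal, h=6: full span → s += 6 → s = 6.0000
seg 2 [36.6°–165.8°] simple-harmonic, h=-6: θ=111.2° here. β=74.6, B=129.2. -6/2·(1 − cos(π·0.5774)) = -3.7223 → s = 2.2777

2.2777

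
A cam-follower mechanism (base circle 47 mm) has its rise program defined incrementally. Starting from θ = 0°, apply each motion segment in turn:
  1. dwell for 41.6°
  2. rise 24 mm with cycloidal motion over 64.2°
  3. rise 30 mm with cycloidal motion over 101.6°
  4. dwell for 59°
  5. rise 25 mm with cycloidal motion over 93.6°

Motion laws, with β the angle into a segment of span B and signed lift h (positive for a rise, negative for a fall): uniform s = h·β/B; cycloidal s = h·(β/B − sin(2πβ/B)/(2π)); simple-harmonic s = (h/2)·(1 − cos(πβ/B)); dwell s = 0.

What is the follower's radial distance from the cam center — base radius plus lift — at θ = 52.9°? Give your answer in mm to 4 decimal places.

seg 1 [0°–41.6°] dwell: s stays 0.0000
seg 2 [41.6°–105.8°] cycloidal, h=24: θ=52.9° here. β=11.3, B=64.2. 24·(0.1760 − sin(2π·0.1760)/(2π)) = 0.8099 → s = 0.8099
radial distance = base radius + s = 47 + 0.8099 = 47.8099

47.8099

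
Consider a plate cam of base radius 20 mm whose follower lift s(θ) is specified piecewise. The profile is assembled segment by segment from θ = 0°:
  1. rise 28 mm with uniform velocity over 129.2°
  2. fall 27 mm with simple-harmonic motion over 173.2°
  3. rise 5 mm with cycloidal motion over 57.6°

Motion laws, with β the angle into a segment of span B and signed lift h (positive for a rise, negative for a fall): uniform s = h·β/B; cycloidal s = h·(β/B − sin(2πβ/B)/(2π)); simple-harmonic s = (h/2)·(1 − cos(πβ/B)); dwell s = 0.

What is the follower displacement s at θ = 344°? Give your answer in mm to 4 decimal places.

seg 1 [0°–129.2°] uniform, h=28: full span → s += 28 → s = 28.0000
seg 2 [129.2°–302.4°] simple-harmonic, h=-27: full span → s += -27 → s = 1.0000
seg 3 [302.4°–360°] cycloidal, h=5: θ=344° here. β=41.6, B=57.6. 5·(0.7222 − sin(2π·0.7222)/(2π)) = 4.3948 → s = 5.3948

5.3948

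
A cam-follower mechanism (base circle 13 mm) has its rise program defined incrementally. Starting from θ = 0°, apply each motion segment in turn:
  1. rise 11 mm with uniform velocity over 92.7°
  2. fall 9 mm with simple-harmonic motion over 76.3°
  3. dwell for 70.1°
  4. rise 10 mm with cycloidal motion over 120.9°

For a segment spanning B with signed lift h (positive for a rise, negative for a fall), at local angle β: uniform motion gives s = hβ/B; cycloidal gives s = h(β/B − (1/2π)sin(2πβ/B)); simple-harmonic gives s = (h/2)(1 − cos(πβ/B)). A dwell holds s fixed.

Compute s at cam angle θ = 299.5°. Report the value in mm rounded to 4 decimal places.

seg 1 [0°–92.7°] uniform, h=11: full span → s += 11 → s = 11.0000
seg 2 [92.7°–169°] simple-harmonic, h=-9: full span → s += -9 → s = 2.0000
seg 3 [169°–239.1°] dwell: s stays 2.0000
seg 4 [239.1°–360°] cycloidal, h=10: θ=299.5° here. β=60.4, B=120.9. 10·(0.4996 − sin(2π·0.4996)/(2π)) = 4.9917 → s = 6.9917

6.9917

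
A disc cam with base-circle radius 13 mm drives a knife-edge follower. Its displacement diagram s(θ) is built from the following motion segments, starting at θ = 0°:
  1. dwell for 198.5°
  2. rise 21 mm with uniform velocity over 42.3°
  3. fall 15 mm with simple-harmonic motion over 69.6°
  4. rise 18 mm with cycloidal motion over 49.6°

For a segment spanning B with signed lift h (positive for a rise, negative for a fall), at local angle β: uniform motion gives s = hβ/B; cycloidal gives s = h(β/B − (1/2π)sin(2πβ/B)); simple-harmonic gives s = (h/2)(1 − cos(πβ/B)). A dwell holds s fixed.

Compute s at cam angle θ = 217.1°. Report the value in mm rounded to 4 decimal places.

seg 1 [0°–198.5°] dwell: s stays 0.0000
seg 2 [198.5°–240.8°] uniform, h=21: θ=217.1° here. β=18.6, B=42.3. 21·18.6/42.3 = 9.2340 → s = 9.2340

9.2340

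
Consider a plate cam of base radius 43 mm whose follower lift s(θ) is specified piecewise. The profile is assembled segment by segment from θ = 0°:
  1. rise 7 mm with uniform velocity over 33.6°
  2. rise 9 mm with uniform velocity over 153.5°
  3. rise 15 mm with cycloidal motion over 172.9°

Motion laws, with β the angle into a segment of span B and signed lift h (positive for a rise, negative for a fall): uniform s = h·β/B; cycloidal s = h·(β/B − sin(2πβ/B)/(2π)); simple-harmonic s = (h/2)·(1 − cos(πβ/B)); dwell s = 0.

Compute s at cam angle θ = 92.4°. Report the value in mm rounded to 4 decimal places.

seg 1 [0°–33.6°] uniform, h=7: full span → s += 7 → s = 7.0000
seg 2 [33.6°–187.1°] uniform, h=9: θ=92.4° here. β=58.8, B=153.5. 9·58.8/153.5 = 3.4476 → s = 10.4476

10.4476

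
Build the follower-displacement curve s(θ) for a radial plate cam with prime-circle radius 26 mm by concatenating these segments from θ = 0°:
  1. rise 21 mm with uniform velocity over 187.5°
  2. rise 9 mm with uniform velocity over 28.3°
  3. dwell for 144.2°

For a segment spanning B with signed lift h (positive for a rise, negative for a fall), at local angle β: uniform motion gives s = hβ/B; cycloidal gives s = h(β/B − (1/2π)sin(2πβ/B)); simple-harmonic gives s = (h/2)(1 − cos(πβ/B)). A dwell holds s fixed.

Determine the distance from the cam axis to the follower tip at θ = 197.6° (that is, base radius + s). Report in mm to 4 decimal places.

seg 1 [0°–187.5°] uniform, h=21: full span → s += 21 → s = 21.0000
seg 2 [187.5°–215.8°] uniform, h=9: θ=197.6° here. β=10.1, B=28.3. 9·10.1/28.3 = 3.2120 → s = 24.2120
radial distance = base radius + s = 26 + 24.2120 = 50.2120

50.2120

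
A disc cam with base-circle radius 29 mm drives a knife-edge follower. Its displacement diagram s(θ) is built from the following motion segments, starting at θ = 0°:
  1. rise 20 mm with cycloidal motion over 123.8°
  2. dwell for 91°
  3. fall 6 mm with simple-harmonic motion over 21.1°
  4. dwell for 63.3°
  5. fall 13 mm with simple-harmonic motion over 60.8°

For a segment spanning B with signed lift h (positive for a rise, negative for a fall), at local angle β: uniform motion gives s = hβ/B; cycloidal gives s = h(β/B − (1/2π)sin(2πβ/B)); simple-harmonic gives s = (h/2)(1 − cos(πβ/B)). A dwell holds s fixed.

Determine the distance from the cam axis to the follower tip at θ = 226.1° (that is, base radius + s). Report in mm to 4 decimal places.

seg 1 [0°–123.8°] cycloidal, h=20: full span → s += 20 → s = 20.0000
seg 2 [123.8°–214.8°] dwell: s stays 20.0000
seg 3 [214.8°–235.9°] simple-harmonic, h=-6: θ=226.1° here. β=11.3, B=21.1. -6/2·(1 − cos(π·0.5355)) = -3.3343 → s = 16.6657
radial distance = base radius + s = 29 + 16.6657 = 45.6657

45.6657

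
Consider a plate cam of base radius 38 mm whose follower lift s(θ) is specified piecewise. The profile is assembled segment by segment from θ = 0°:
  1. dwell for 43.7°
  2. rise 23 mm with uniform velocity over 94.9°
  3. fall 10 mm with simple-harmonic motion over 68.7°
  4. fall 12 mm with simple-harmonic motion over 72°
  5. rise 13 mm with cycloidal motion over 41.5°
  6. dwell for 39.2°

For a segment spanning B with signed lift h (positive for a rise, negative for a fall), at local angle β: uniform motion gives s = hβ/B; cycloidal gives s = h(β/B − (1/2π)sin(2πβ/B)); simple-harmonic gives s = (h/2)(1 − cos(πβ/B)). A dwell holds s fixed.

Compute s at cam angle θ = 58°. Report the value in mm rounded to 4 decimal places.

seg 1 [0°–43.7°] dwell: s stays 0.0000
seg 2 [43.7°–138.6°] uniform, h=23: θ=58° here. β=14.3, B=94.9. 23·14.3/94.9 = 3.4658 → s = 3.4658

3.4658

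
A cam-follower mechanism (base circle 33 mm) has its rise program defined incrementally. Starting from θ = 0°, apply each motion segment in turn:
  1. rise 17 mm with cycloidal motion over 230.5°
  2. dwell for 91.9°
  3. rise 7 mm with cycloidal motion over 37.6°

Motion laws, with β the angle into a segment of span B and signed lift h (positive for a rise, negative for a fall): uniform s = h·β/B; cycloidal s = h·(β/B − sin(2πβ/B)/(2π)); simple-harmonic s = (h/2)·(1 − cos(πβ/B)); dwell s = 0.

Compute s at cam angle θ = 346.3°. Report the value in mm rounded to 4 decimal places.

seg 1 [0°–230.5°] cycloidal, h=17: full span → s += 17 → s = 17.0000
seg 2 [230.5°–322.4°] dwell: s stays 17.0000
seg 3 [322.4°–360°] cycloidal, h=7: θ=346.3° here. β=23.9, B=37.6. 7·(0.6356 − sin(2π·0.6356)/(2π)) = 5.2881 → s = 22.2881

22.2881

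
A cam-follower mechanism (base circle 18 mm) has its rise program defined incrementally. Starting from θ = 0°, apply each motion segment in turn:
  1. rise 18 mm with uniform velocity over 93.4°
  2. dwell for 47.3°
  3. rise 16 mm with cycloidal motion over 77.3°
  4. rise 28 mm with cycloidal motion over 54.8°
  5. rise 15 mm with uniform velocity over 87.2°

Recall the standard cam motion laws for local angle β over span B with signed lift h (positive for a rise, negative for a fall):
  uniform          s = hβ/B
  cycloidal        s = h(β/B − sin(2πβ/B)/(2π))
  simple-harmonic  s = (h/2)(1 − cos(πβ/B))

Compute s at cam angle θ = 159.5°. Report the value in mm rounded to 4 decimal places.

seg 1 [0°–93.4°] uniform, h=18: full span → s += 18 → s = 18.0000
seg 2 [93.4°–140.7°] dwell: s stays 18.0000
seg 3 [140.7°–218°] cycloidal, h=16: θ=159.5° here. β=18.8, B=77.3. 16·(0.2432 − sin(2π·0.2432)/(2π)) = 1.3472 → s = 19.3472

19.3472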